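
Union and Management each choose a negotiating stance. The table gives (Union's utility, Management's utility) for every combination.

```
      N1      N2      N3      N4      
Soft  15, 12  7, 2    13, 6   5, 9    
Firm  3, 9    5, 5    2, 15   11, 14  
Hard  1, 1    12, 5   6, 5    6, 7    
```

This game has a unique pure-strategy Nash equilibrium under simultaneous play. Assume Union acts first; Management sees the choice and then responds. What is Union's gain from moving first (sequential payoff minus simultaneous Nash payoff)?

0

Solve by backward induction (Union leads).
- Soft: Management compares 12, 2, 6, 9 and picks N1; Union would get 15.
- Firm: Management compares 9, 5, 15, 14 and picks N3; Union would get 2.
- Hard: Management compares 1, 5, 5, 7 and picks N4; Union would get 6.
Union's induced payoffs are 15, 2, 6, so Union commits to Soft. Subgame-perfect outcome: (Soft, N1) with payoffs (15, 12).
Under simultaneous play:
Union's best replies: N1→Soft; N2→Hard; N3→Soft; N4→Firm.
Management's best replies: Soft→N1; Firm→N3; Hard→N4.
The unique mutual best reply is (Soft, N1), giving (15, 12).
Union's commitment gain: 15 − 15 = 0.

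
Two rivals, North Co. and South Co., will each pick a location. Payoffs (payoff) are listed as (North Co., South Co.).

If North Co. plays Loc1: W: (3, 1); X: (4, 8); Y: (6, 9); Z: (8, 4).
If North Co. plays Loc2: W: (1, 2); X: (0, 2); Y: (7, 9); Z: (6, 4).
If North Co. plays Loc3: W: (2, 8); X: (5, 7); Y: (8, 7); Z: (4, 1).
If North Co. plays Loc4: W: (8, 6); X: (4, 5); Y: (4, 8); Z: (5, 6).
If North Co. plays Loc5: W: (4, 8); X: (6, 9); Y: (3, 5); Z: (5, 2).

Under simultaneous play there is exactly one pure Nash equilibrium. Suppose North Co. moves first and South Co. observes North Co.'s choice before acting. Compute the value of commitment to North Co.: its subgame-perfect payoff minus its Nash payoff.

1

Backward induction with North Co. moving first.
- Loc1: South Co. compares 1, 8, 9, 4 and picks Y; North Co. would get 6.
- Loc2: South Co. compares 2, 2, 9, 4 and picks Y; North Co. would get 7.
- Loc3: South Co. compares 8, 7, 7, 1 and picks W; North Co. would get 2.
- Loc4: South Co. compares 6, 5, 8, 6 and picks Y; North Co. would get 4.
- Loc5: South Co. compares 8, 9, 5, 2 and picks X; North Co. would get 6.
Among 6, 7, 2, 4, 6, the best is 7 at Loc2. Subgame-perfect outcome: (Loc2, Y) with payoffs (7, 9).
Now find the simultaneous Nash equilibrium.
North Co.'s best replies: W→Loc4; X→Loc5; Y→Loc3; Z→Loc1.
South Co.'s best replies: Loc1→Y; Loc2→Y; Loc3→W; Loc4→Y; Loc5→X.
Only (Loc5, X) has each player best-responding; Nash payoffs (6, 9).
North Co.'s commitment gain: 7 − 6 = 1.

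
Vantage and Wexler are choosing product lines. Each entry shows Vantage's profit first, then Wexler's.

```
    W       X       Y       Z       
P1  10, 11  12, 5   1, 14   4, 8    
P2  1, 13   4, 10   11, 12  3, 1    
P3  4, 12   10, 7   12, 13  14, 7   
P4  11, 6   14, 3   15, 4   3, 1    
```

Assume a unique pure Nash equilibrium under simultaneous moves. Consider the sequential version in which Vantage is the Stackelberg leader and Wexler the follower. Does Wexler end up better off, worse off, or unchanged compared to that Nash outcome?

Wexler best-responds to each possible Vantage move:
- P1: Wexler compares 11, 5, 14, 8 and picks Y; Vantage would get 1.
- P2: Wexler compares 13, 10, 12, 1 and picks W; Vantage would get 1.
- P3: Wexler compares 12, 7, 13, 7 and picks Y; Vantage would get 12.
- P4: Wexler compares 6, 3, 4, 1 and picks W; Vantage would get 11.
Vantage's induced payoffs are 1, 1, 12, 11, so Vantage commits to P3. Subgame-perfect outcome: (P3, Y) with payoffs (12, 13).
Under simultaneous play:
Vantage's best replies: W→P4; X→P4; Y→P4; Z→P3.
Wexler's best replies: P1→Y; P2→W; P3→Y; P4→W.
The unique mutual best reply is (P4, W), giving (11, 6).
Wexler earns 13 sequentially versus 6 at the Nash outcome: better off.

better off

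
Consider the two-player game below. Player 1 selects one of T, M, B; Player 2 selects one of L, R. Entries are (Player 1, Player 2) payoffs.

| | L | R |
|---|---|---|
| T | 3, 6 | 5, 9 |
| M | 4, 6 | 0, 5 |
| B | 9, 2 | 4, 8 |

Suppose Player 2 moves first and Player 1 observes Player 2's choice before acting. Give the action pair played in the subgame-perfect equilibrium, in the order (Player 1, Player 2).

(T, R)

Backward induction with Player 2 moving first.
- L: Player 1 compares 3, 4, 9 and picks B; Player 2 would get 2.
- R: Player 1 compares 5, 0, 4 and picks T; Player 2 would get 9.
Player 2's induced payoffs are 2, 9, so Player 2 commits to R. Subgame-perfect outcome: (T, R) with payoffs (5, 9).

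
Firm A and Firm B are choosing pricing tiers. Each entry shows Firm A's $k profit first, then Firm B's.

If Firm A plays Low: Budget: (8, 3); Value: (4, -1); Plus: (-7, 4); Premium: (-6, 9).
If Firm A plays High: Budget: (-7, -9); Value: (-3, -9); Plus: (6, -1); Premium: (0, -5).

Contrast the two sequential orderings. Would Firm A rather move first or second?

If Firm A leads: Firm B's best replies are Low→Premium, High→Plus; Firm A's induced payoffs -6, 6; outcome (High, Plus), payoffs (6, -1).
If Firm B leads: Firm A's best replies are Budget→Low, Value→Low, Plus→High, Premium→High; Firm B's induced payoffs 3, -1, -1, -5; outcome (Low, Budget), payoffs (8, 3).
Firm A gets 6 moving first and 8 moving second, so Firm A prefers to move second.

second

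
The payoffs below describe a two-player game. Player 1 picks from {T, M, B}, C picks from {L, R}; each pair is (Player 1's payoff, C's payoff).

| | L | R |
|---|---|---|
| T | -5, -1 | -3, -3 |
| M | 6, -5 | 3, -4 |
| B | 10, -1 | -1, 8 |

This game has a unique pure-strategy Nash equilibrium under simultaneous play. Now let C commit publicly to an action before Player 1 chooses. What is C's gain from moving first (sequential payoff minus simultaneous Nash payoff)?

Solve by backward induction (C leads).
- L: BR = B, leader payoff -1.
- R: BR = M, leader payoff -4.
Among -1, -4, the best is -1 at L. Subgame-perfect outcome: (B, L) with payoffs (10, -1).
Now find the simultaneous Nash equilibrium.
Player 1's best replies: L→B; R→M.
C's best replies: T→L; M→R; B→R.
Only (M, R) has each player best-responding; Nash payoffs (3, -4).
C's commitment gain: -1 − -4 = 3.

3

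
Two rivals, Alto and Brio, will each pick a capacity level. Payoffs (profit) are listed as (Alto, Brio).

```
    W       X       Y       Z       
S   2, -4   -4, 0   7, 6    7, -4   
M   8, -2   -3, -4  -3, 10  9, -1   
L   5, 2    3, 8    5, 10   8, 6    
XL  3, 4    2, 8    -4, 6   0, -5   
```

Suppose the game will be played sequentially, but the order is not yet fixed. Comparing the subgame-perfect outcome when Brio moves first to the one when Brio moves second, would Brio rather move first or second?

first

If Alto leads: Brio's best replies are S→Y, M→Y, L→Y, XL→X; Alto's induced payoffs 7, -3, 5, 2; outcome (S, Y), payoffs (7, 6).
If Brio leads: Alto's best replies are W→M, X→L, Y→S, Z→M; Brio's induced payoffs -2, 8, 6, -1; outcome (L, X), payoffs (3, 8).
Brio gets 8 moving first and 6 moving second, so Brio prefers to move first.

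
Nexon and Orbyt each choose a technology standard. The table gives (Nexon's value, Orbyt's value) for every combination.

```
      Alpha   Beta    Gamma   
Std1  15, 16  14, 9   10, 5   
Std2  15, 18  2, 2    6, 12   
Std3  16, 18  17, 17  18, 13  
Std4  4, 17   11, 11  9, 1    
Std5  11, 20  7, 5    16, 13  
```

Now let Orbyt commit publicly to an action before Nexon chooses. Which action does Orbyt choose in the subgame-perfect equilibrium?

Alpha

Backward induction with Orbyt moving first.
- Alpha: BR = Std3, leader payoff 18.
- Beta: BR = Std3, leader payoff 17.
- Gamma: BR = Std3, leader payoff 13.
Maximizing over 18, 17, 13, Orbyt chooses Alpha. Subgame-perfect outcome: (Std3, Alpha) with payoffs (16, 18).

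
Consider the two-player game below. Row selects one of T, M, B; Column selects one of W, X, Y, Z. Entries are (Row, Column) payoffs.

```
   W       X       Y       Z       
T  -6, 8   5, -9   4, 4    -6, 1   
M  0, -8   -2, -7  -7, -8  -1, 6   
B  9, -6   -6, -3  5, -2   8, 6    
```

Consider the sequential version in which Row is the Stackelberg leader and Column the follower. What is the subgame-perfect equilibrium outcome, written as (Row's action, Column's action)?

Backward induction with Row moving first.
- T: BR = W, leader payoff -6.
- M: BR = Z, leader payoff -1.
- B: BR = Z, leader payoff 8.
Row's induced payoffs are -6, -1, 8, so Row commits to B. Subgame-perfect outcome: (B, Z) with payoffs (8, 6).

(B, Z)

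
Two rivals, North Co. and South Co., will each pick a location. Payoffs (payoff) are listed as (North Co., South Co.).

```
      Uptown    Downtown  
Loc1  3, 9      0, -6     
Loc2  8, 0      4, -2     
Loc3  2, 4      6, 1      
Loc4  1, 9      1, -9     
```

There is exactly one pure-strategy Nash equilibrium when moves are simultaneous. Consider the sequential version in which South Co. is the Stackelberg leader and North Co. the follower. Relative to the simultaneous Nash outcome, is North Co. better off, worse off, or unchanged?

worse off

Solve by backward induction (South Co. leads).
- Uptown → North Co. plays Loc2 (best of 3, 8, 2, 1); South Co. gets 0.
- Downtown → North Co. plays Loc3 (best of 0, 4, 6, 1); South Co. gets 1.
South Co.'s induced payoffs are 0, 1, so South Co. commits to Downtown. Subgame-perfect outcome: (Loc3, Downtown) with payoffs (6, 1).
Under simultaneous play:
North Co.'s best replies: Uptown→Loc2; Downtown→Loc3.
South Co.'s best replies: Loc1→Uptown; Loc2→Uptown; Loc3→Uptown; Loc4→Uptown.
The unique mutual best reply is (Loc2, Uptown), giving (8, 0).
North Co. earns 6 sequentially versus 8 at the Nash outcome: worse off.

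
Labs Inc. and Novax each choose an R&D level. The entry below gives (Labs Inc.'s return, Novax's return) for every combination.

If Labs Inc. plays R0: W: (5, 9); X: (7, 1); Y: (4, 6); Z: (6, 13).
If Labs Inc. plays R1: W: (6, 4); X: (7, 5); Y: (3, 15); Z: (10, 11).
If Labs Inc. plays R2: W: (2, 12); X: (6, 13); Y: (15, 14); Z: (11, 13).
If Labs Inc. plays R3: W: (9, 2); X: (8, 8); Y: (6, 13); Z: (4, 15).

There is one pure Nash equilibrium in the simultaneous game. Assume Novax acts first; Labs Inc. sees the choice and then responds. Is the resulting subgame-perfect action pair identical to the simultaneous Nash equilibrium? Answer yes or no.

yes

Work backward from Labs Inc.'s decision.
- W: Labs Inc. compares 5, 6, 2, 9 and picks R3; Novax would get 2.
- X: Labs Inc. compares 7, 7, 6, 8 and picks R3; Novax would get 8.
- Y: Labs Inc. compares 4, 3, 15, 6 and picks R2; Novax would get 14.
- Z: Labs Inc. compares 6, 10, 11, 4 and picks R2; Novax would get 13.
Maximizing over 2, 8, 14, 13, Novax chooses Y. Subgame-perfect outcome: (R2, Y) with payoffs (15, 14).
Now find the simultaneous Nash equilibrium.
Labs Inc.'s best replies: W→R3; X→R3; Y→R2; Z→R2.
Novax's best replies: R0→Z; R1→Y; R2→Y; R3→Z.
Only (R2, Y) has each player best-responding; Nash payoffs (15, 14).
Sequential outcome (R2, Y) coincides with the Nash profile (R2, Y).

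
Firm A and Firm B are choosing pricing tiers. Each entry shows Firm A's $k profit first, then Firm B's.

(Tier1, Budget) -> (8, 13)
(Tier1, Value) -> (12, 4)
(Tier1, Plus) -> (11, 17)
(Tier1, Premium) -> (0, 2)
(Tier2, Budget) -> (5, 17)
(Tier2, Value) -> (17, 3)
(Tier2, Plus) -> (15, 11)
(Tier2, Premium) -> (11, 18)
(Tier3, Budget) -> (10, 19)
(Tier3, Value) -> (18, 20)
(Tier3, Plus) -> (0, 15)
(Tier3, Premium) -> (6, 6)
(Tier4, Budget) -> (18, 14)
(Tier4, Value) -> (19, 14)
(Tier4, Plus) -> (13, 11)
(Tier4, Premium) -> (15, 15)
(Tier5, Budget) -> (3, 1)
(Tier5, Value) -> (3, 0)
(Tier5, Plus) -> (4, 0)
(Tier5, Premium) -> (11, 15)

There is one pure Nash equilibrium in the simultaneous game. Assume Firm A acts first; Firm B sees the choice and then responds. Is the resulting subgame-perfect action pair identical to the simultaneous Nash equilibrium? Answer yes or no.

Work backward from Firm B's decision.
- Tier1: BR = Plus, leader payoff 11.
- Tier2: BR = Premium, leader payoff 11.
- Tier3: BR = Value, leader payoff 18.
- Tier4: BR = Premium, leader payoff 15.
- Tier5: BR = Premium, leader payoff 11.
Firm A's induced payoffs are 11, 11, 18, 15, 11, so Firm A commits to Tier3. Subgame-perfect outcome: (Tier3, Value) with payoffs (18, 20).
For the simultaneous game, intersect best replies.
Firm A's best replies: Budget→Tier4; Value→Tier4; Plus→Tier2; Premium→Tier4.
Firm B's best replies: Tier1→Plus; Tier2→Premium; Tier3→Value; Tier4→Premium; Tier5→Premium.
The unique mutual best reply is (Tier4, Premium), giving (15, 15).
Sequential outcome (Tier3, Value) differs from the Nash profile (Tier4, Premium).

no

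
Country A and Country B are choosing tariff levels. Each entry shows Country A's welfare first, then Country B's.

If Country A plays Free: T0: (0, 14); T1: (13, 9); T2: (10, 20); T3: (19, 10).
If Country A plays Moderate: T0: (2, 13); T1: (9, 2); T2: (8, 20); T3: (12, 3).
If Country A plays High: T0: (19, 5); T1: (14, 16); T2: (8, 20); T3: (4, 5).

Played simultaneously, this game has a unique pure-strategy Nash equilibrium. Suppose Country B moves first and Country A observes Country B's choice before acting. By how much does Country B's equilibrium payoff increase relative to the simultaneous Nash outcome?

Backward induction with Country B moving first.
- T0: Country A compares 0, 2, 19 and picks High; Country B would get 5.
- T1: Country A compares 13, 9, 14 and picks High; Country B would get 16.
- T2: Country A compares 10, 8, 8 and picks Free; Country B would get 20.
- T3: Country A compares 19, 12, 4 and picks Free; Country B would get 10.
Among 5, 16, 20, 10, the best is 20 at T2. Subgame-perfect outcome: (Free, T2) with payoffs (10, 20).
Now find the simultaneous Nash equilibrium.
Country A's best replies: T0→High; T1→High; T2→Free; T3→Free.
Country B's best replies: Free→T2; Moderate→T2; High→T2.
The unique mutual best reply is (Free, T2), giving (10, 20).
Country B's commitment gain: 20 − 20 = 0.

0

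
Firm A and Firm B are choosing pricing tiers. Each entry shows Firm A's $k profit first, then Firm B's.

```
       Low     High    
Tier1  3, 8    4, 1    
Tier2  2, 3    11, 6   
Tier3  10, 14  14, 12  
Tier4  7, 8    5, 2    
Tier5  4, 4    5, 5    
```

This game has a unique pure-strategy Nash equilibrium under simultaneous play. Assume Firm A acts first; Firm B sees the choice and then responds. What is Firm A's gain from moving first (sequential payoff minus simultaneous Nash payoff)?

1

Solve by backward induction (Firm A leads).
- Tier1 → Firm B plays Low (best of 8, 1); Firm A gets 3.
- Tier2 → Firm B plays High (best of 3, 6); Firm A gets 11.
- Tier3 → Firm B plays Low (best of 14, 12); Firm A gets 10.
- Tier4 → Firm B plays Low (best of 8, 2); Firm A gets 7.
- Tier5 → Firm B plays High (best of 4, 5); Firm A gets 5.
Among 3, 11, 10, 7, 5, the best is 11 at Tier2. Subgame-perfect outcome: (Tier2, High) with payoffs (11, 6).
Under simultaneous play:
Firm A's best replies: Low→Tier3; High→Tier3.
Firm B's best replies: Tier1→Low; Tier2→High; Tier3→Low; Tier4→Low; Tier5→High.
The unique mutual best reply is (Tier3, Low), giving (10, 14).
Firm A's commitment gain: 11 − 10 = 1.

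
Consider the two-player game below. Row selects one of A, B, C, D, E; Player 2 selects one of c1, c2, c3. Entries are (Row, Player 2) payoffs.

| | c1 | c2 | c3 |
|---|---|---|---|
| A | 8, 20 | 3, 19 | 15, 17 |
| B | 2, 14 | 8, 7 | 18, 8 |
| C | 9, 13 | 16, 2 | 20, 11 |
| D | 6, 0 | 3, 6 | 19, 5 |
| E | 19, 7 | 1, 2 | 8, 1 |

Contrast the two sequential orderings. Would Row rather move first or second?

second

If Row leads: Player 2's best replies are A→c1, B→c1, C→c1, D→c2, E→c1; Row's induced payoffs 8, 2, 9, 3, 19; outcome (E, c1), payoffs (19, 7).
If Player 2 leads: Row's best replies are c1→E, c2→C, c3→C; Player 2's induced payoffs 7, 2, 11; outcome (C, c3), payoffs (20, 11).
Row gets 19 moving first and 20 moving second, so Row prefers to move second.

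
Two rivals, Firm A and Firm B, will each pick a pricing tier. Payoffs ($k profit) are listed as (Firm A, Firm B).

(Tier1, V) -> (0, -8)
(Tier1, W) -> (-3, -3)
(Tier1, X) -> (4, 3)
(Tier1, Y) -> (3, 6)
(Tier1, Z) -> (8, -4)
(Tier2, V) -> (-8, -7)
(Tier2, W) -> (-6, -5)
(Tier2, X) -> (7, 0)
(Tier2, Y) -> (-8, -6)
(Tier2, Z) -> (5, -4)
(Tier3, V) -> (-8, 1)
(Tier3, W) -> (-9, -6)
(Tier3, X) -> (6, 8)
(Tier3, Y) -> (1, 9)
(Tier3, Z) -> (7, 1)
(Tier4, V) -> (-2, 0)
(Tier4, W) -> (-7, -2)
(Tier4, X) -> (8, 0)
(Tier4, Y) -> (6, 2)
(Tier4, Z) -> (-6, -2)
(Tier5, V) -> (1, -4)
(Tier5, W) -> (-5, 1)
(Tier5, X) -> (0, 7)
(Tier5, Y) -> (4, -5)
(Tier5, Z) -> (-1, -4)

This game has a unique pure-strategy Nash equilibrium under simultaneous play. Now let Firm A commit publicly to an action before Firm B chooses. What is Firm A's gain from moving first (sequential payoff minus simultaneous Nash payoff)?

1

Firm B best-responds to each possible Firm A move:
- Tier1 → Firm B plays Y (best of -8, -3, 3, 6, -4); Firm A gets 3.
- Tier2 → Firm B plays X (best of -7, -5, 0, -6, -4); Firm A gets 7.
- Tier3 → Firm B plays Y (best of 1, -6, 8, 9, 1); Firm A gets 1.
- Tier4 → Firm B plays Y (best of 0, -2, 0, 2, -2); Firm A gets 6.
- Tier5 → Firm B plays X (best of -4, 1, 7, -5, -4); Firm A gets 0.
Maximizing over 3, 7, 1, 6, 0, Firm A chooses Tier2. Subgame-perfect outcome: (Tier2, X) with payoffs (7, 0).
For the simultaneous game, intersect best replies.
Firm A's best replies: V→Tier5; W→Tier1; X→Tier4; Y→Tier4; Z→Tier1.
Firm B's best replies: Tier1→Y; Tier2→X; Tier3→Y; Tier4→Y; Tier5→X.
The unique mutual best reply is (Tier4, Y), giving (6, 2).
Firm A's commitment gain: 7 − 6 = 1.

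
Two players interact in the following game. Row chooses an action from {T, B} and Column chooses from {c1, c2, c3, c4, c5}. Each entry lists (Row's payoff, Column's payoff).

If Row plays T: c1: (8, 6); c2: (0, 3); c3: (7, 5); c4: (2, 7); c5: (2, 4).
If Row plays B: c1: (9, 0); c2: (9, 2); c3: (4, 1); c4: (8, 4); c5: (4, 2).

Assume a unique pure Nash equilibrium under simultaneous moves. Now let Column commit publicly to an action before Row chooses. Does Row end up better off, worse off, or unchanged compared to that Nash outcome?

worse off

Solve by backward induction (Column leads).
- c1: BR = B, leader payoff 0.
- c2: BR = B, leader payoff 2.
- c3: BR = T, leader payoff 5.
- c4: BR = B, leader payoff 4.
- c5: BR = B, leader payoff 2.
Among 0, 2, 5, 4, 2, the best is 5 at c3. Subgame-perfect outcome: (T, c3) with payoffs (7, 5).
Under simultaneous play:
Row's best replies: c1→B; c2→B; c3→T; c4→B; c5→B.
Column's best replies: T→c4; B→c4.
The unique mutual best reply is (B, c4), giving (8, 4).
Row earns 7 sequentially versus 8 at the Nash outcome: worse off.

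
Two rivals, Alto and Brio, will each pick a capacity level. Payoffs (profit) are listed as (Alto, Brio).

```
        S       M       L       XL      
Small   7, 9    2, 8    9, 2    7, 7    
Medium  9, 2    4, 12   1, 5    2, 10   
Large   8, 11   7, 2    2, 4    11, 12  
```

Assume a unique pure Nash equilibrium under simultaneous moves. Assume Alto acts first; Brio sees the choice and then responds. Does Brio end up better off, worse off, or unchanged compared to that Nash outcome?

unchanged

Backward induction with Alto moving first.
- Small: Brio compares 9, 8, 2, 7 and picks S; Alto would get 7.
- Medium: Brio compares 2, 12, 5, 10 and picks M; Alto would get 4.
- Large: Brio compares 11, 2, 4, 12 and picks XL; Alto would get 11.
Maximizing over 7, 4, 11, Alto chooses Large. Subgame-perfect outcome: (Large, XL) with payoffs (11, 12).
Under simultaneous play:
Alto's best replies: S→Medium; M→Large; L→Small; XL→Large.
Brio's best replies: Small→S; Medium→M; Large→XL.
The unique mutual best reply is (Large, XL), giving (11, 12).
Brio earns 12 sequentially versus 12 at the Nash outcome: unchanged.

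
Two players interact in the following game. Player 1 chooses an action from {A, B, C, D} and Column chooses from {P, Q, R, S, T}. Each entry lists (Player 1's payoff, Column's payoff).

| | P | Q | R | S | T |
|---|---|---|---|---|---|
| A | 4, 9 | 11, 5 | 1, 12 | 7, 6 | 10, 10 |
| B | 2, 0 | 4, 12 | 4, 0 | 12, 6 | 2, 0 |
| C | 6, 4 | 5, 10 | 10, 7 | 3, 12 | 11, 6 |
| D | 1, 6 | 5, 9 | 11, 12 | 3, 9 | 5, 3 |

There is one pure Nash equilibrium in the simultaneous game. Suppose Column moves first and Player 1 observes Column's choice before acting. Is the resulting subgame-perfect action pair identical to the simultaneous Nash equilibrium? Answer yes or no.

yes

Player 1 best-responds to each possible Column move:
- P: Player 1 compares 4, 2, 6, 1 and picks C; Column would get 4.
- Q: Player 1 compares 11, 4, 5, 5 and picks A; Column would get 5.
- R: Player 1 compares 1, 4, 10, 11 and picks D; Column would get 12.
- S: Player 1 compares 7, 12, 3, 3 and picks B; Column would get 6.
- T: Player 1 compares 10, 2, 11, 5 and picks C; Column would get 6.
Maximizing over 4, 5, 12, 6, 6, Column chooses R. Subgame-perfect outcome: (D, R) with payoffs (11, 12).
For the simultaneous game, intersect best replies.
Player 1's best replies: P→C; Q→A; R→D; S→B; T→C.
Column's best replies: A→R; B→Q; C→S; D→R.
Only (D, R) has each player best-responding; Nash payoffs (11, 12).
Sequential outcome (D, R) coincides with the Nash profile (D, R).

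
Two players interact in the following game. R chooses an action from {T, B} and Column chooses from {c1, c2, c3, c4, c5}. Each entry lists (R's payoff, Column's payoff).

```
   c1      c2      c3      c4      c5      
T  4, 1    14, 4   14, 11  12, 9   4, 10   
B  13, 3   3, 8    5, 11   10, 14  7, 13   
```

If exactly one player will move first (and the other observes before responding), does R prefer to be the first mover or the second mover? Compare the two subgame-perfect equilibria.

If R leads: Column's best replies are T→c3, B→c4; R's induced payoffs 14, 10; outcome (T, c3), payoffs (14, 11).
If Column leads: R's best replies are c1→B, c2→T, c3→T, c4→T, c5→B; Column's induced payoffs 3, 4, 11, 9, 13; outcome (B, c5), payoffs (7, 13).
R gets 14 moving first and 7 moving second, so R prefers to move first.

first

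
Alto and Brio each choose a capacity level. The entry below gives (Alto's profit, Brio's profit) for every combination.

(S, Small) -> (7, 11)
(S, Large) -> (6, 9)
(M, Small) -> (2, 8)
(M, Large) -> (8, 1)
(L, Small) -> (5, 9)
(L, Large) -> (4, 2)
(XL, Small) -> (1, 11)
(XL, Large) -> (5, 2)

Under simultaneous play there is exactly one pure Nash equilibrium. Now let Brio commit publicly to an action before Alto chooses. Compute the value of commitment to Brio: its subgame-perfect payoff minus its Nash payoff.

Alto best-responds to each possible Brio move:
- Small: Alto compares 7, 2, 5, 1 and picks S; Brio would get 11.
- Large: Alto compares 6, 8, 4, 5 and picks M; Brio would get 1.
Maximizing over 11, 1, Brio chooses Small. Subgame-perfect outcome: (S, Small) with payoffs (7, 11).
For the simultaneous game, intersect best replies.
Alto's best replies: Small→S; Large→M.
Brio's best replies: S→Small; M→Small; L→Small; XL→Small.
Only (S, Small) has each player best-responding; Nash payoffs (7, 11).
Brio's commitment gain: 11 − 11 = 0.

0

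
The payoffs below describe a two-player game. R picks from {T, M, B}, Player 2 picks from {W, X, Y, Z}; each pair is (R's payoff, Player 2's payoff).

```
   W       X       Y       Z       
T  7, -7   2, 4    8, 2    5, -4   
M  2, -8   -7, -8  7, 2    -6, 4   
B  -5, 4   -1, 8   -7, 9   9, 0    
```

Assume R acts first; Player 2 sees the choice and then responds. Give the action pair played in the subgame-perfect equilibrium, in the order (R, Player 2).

(T, X)

Solve by backward induction (R leads).
- T: Player 2 compares -7, 4, 2, -4 and picks X; R would get 2.
- M: Player 2 compares -8, -8, 2, 4 and picks Z; R would get -6.
- B: Player 2 compares 4, 8, 9, 0 and picks Y; R would get -7.
R's induced payoffs are 2, -6, -7, so R commits to T. Subgame-perfect outcome: (T, X) with payoffs (2, 4).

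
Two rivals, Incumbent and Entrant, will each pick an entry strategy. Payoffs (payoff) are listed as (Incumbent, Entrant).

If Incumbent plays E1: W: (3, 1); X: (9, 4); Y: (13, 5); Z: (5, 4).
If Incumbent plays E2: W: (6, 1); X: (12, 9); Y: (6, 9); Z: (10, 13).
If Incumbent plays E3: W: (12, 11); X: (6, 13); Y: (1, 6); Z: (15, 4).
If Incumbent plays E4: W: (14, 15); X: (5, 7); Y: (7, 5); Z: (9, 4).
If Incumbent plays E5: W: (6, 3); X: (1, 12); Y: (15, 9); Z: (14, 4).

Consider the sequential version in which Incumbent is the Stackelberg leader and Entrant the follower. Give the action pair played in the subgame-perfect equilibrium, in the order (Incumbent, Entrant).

(E4, W)

Solve by backward induction (Incumbent leads).
- E1: BR = Y, leader payoff 13.
- E2: BR = Z, leader payoff 10.
- E3: BR = X, leader payoff 6.
- E4: BR = W, leader payoff 14.
- E5: BR = X, leader payoff 1.
Incumbent's induced payoffs are 13, 10, 6, 14, 1, so Incumbent commits to E4. Subgame-perfect outcome: (E4, W) with payoffs (14, 15).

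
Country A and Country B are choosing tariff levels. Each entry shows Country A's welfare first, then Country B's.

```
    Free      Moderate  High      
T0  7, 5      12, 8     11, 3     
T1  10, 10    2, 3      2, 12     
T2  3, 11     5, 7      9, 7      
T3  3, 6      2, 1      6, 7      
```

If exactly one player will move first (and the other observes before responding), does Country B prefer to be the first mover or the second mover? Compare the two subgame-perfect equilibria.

first

If Country A leads: Country B's best replies are T0→Moderate, T1→High, T2→Free, T3→High; Country A's induced payoffs 12, 2, 3, 6; outcome (T0, Moderate), payoffs (12, 8).
If Country B leads: Country A's best replies are Free→T1, Moderate→T0, High→T0; Country B's induced payoffs 10, 8, 3; outcome (T1, Free), payoffs (10, 10).
Country B gets 10 moving first and 8 moving second, so Country B prefers to move first.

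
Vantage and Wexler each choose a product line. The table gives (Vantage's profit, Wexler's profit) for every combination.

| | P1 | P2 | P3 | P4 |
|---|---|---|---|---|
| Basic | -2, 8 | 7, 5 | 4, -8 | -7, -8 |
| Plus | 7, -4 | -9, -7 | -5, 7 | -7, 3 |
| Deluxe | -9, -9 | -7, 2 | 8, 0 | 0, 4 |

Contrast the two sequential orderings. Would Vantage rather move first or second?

If Vantage leads: Wexler's best replies are Basic→P1, Plus→P3, Deluxe→P4; Vantage's induced payoffs -2, -5, 0; outcome (Deluxe, P4), payoffs (0, 4).
If Wexler leads: Vantage's best replies are P1→Plus, P2→Basic, P3→Deluxe, P4→Deluxe; Wexler's induced payoffs -4, 5, 0, 4; outcome (Basic, P2), payoffs (7, 5).
Vantage gets 0 moving first and 7 moving second, so Vantage prefers to move second.

second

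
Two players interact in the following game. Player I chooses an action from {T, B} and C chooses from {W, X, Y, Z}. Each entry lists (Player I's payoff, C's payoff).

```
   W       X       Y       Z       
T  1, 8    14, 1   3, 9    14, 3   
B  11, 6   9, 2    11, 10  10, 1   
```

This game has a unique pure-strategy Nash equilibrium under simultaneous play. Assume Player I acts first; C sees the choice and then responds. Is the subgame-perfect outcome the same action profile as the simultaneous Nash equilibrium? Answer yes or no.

yes

Backward induction with Player I moving first.
- T → C plays Y (best of 8, 1, 9, 3); Player I gets 3.
- B → C plays Y (best of 6, 2, 10, 1); Player I gets 11.
Maximizing over 3, 11, Player I chooses B. Subgame-perfect outcome: (B, Y) with payoffs (11, 10).
For the simultaneous game, intersect best replies.
Player I's best replies: W→B; X→T; Y→B; Z→T.
C's best replies: T→Y; B→Y.
The unique mutual best reply is (B, Y), giving (11, 10).
Sequential outcome (B, Y) coincides with the Nash profile (B, Y).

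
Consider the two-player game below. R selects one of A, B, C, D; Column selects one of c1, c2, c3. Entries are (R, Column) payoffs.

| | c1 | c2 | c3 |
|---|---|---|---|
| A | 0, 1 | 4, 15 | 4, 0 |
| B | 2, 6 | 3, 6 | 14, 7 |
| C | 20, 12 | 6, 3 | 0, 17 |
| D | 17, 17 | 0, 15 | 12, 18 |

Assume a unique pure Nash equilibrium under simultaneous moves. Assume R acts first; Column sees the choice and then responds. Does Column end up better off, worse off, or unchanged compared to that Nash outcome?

unchanged

Solve by backward induction (R leads).
- A: Column compares 1, 15, 0 and picks c2; R would get 4.
- B: Column compares 6, 6, 7 and picks c3; R would get 14.
- C: Column compares 12, 3, 17 and picks c3; R would get 0.
- D: Column compares 17, 15, 18 and picks c3; R would get 12.
R's induced payoffs are 4, 14, 0, 12, so R commits to B. Subgame-perfect outcome: (B, c3) with payoffs (14, 7).
Under simultaneous play:
R's best replies: c1→C; c2→C; c3→B.
Column's best replies: A→c2; B→c3; C→c3; D→c3.
The unique mutual best reply is (B, c3), giving (14, 7).
Column earns 7 sequentially versus 7 at the Nash outcome: unchanged.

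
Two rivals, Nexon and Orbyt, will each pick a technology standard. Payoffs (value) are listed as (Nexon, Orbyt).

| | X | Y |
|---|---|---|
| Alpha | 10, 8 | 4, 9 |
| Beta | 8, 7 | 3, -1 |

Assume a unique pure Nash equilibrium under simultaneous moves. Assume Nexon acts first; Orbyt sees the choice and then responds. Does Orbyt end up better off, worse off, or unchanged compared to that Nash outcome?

worse off

Solve by backward induction (Nexon leads).
- Alpha → Orbyt plays Y (best of 8, 9); Nexon gets 4.
- Beta → Orbyt plays X (best of 7, -1); Nexon gets 8.
Nexon's induced payoffs are 4, 8, so Nexon commits to Beta. Subgame-perfect outcome: (Beta, X) with payoffs (8, 7).
Under simultaneous play:
Nexon's best replies: X→Alpha; Y→Alpha.
Orbyt's best replies: Alpha→Y; Beta→X.
The unique mutual best reply is (Alpha, Y), giving (4, 9).
Orbyt earns 7 sequentially versus 9 at the Nash outcome: worse off.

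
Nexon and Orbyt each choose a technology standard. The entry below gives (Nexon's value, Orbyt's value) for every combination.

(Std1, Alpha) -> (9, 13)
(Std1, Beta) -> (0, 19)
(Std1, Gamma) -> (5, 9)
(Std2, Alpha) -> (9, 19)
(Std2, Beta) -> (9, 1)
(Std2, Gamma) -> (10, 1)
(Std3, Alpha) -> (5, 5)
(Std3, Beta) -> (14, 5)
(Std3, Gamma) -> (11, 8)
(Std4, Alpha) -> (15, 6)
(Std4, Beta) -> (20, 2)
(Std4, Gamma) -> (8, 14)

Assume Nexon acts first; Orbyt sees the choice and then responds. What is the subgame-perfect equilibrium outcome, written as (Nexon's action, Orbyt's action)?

Solve by backward induction (Nexon leads).
- Std1: BR = Beta, leader payoff 0.
- Std2: BR = Alpha, leader payoff 9.
- Std3: BR = Gamma, leader payoff 11.
- Std4: BR = Gamma, leader payoff 8.
Maximizing over 0, 9, 11, 8, Nexon chooses Std3. Subgame-perfect outcome: (Std3, Gamma) with payoffs (11, 8).

(Std3, Gamma)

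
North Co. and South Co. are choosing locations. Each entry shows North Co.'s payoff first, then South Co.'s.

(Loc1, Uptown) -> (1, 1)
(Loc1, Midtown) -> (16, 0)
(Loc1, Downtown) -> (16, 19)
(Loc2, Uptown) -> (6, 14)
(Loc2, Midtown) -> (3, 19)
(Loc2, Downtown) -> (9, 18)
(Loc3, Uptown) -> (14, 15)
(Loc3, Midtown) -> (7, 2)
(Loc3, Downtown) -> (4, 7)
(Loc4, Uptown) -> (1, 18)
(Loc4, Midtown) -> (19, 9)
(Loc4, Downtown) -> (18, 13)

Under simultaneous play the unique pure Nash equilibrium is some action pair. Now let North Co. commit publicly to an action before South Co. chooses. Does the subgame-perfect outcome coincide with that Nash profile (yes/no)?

Work backward from South Co.'s decision.
- Loc1: BR = Downtown, leader payoff 16.
- Loc2: BR = Midtown, leader payoff 3.
- Loc3: BR = Uptown, leader payoff 14.
- Loc4: BR = Uptown, leader payoff 1.
Among 16, 3, 14, 1, the best is 16 at Loc1. Subgame-perfect outcome: (Loc1, Downtown) with payoffs (16, 19).
Now find the simultaneous Nash equilibrium.
North Co.'s best replies: Uptown→Loc3; Midtown→Loc4; Downtown→Loc4.
South Co.'s best replies: Loc1→Downtown; Loc2→Midtown; Loc3→Uptown; Loc4→Uptown.
Only (Loc3, Uptown) has each player best-responding; Nash payoffs (14, 15).
Sequential outcome (Loc1, Downtown) differs from the Nash profile (Loc3, Uptown).

no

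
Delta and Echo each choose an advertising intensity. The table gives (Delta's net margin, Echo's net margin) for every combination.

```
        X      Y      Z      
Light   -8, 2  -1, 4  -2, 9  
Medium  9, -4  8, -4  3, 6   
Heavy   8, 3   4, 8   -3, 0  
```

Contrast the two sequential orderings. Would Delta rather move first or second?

If Delta leads: Echo's best replies are Light→Z, Medium→Z, Heavy→Y; Delta's induced payoffs -2, 3, 4; outcome (Heavy, Y), payoffs (4, 8).
If Echo leads: Delta's best replies are X→Medium, Y→Medium, Z→Medium; Echo's induced payoffs -4, -4, 6; outcome (Medium, Z), payoffs (3, 6).
Delta gets 4 moving first and 3 moving second, so Delta prefers to move first.

first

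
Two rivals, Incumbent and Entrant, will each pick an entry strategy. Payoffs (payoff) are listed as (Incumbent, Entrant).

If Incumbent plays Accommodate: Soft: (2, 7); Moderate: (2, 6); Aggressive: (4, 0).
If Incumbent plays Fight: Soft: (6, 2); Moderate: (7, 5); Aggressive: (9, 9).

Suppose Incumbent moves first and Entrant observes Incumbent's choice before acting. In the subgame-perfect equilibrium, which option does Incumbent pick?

Entrant best-responds to each possible Incumbent move:
- Accommodate: BR = Soft, leader payoff 2.
- Fight: BR = Aggressive, leader payoff 9.
Incumbent's induced payoffs are 2, 9, so Incumbent commits to Fight. Subgame-perfect outcome: (Fight, Aggressive) with payoffs (9, 9).

Fight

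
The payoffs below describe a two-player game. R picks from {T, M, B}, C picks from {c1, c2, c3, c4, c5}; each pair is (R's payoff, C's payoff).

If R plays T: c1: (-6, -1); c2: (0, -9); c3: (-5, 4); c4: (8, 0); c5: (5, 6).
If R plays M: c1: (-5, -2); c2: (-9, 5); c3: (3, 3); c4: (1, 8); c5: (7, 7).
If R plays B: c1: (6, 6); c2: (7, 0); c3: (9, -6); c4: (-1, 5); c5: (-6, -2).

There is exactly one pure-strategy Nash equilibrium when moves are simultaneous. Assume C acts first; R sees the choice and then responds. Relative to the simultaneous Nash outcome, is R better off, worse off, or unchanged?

Work backward from R's decision.
- c1 → R plays B (best of -6, -5, 6); C gets 6.
- c2 → R plays B (best of 0, -9, 7); C gets 0.
- c3 → R plays B (best of -5, 3, 9); C gets -6.
- c4 → R plays T (best of 8, 1, -1); C gets 0.
- c5 → R plays M (best of 5, 7, -6); C gets 7.
Maximizing over 6, 0, -6, 0, 7, C chooses c5. Subgame-perfect outcome: (M, c5) with payoffs (7, 7).
Now find the simultaneous Nash equilibrium.
R's best replies: c1→B; c2→B; c3→B; c4→T; c5→M.
C's best replies: T→c5; M→c4; B→c1.
The unique mutual best reply is (B, c1), giving (6, 6).
R earns 7 sequentially versus 6 at the Nash outcome: better off.

better off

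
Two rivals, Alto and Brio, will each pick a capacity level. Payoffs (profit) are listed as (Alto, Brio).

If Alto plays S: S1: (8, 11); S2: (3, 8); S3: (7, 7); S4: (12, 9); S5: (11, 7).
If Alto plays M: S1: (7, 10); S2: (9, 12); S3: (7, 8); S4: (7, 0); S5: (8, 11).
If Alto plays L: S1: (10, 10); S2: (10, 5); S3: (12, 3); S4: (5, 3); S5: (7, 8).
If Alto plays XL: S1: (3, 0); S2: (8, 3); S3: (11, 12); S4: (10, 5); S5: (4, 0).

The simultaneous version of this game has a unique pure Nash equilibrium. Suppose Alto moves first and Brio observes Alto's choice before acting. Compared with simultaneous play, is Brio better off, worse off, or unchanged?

better off

Solve by backward induction (Alto leads).
- S → Brio plays S1 (best of 11, 8, 7, 9, 7); Alto gets 8.
- M → Brio plays S2 (best of 10, 12, 8, 0, 11); Alto gets 9.
- L → Brio plays S1 (best of 10, 5, 3, 3, 8); Alto gets 10.
- XL → Brio plays S3 (best of 0, 3, 12, 5, 0); Alto gets 11.
Among 8, 9, 10, 11, the best is 11 at XL. Subgame-perfect outcome: (XL, S3) with payoffs (11, 12).
Now find the simultaneous Nash equilibrium.
Alto's best replies: S1→L; S2→L; S3→L; S4→S; S5→S.
Brio's best replies: S→S1; M→S2; L→S1; XL→S3.
Only (L, S1) has each player best-responding; Nash payoffs (10, 10).
Brio earns 12 sequentially versus 10 at the Nash outcome: better off.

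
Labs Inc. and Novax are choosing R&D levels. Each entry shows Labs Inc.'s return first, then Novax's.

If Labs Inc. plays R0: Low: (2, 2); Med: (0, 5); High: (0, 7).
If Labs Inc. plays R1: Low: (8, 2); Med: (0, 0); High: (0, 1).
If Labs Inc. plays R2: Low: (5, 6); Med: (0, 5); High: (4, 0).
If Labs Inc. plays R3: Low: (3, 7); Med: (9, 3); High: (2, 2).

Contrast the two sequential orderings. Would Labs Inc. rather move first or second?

If Labs Inc. leads: Novax's best replies are R0→High, R1→Low, R2→Low, R3→Low; Labs Inc.'s induced payoffs 0, 8, 5, 3; outcome (R1, Low), payoffs (8, 2).
If Novax leads: Labs Inc.'s best replies are Low→R1, Med→R3, High→R2; Novax's induced payoffs 2, 3, 0; outcome (R3, Med), payoffs (9, 3).
Labs Inc. gets 8 moving first and 9 moving second, so Labs Inc. prefers to move second.

second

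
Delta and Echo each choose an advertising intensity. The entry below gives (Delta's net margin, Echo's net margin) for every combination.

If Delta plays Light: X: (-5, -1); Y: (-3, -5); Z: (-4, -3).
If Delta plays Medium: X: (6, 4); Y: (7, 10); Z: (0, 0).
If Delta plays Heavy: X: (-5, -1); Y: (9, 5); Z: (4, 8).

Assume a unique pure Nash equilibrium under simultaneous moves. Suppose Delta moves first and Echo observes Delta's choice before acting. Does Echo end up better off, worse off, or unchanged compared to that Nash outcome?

Solve by backward induction (Delta leads).
- Light → Echo plays X (best of -1, -5, -3); Delta gets -5.
- Medium → Echo plays Y (best of 4, 10, 0); Delta gets 7.
- Heavy → Echo plays Z (best of -1, 5, 8); Delta gets 4.
Among -5, 7, 4, the best is 7 at Medium. Subgame-perfect outcome: (Medium, Y) with payoffs (7, 10).
Now find the simultaneous Nash equilibrium.
Delta's best replies: X→Medium; Y→Heavy; Z→Heavy.
Echo's best replies: Light→X; Medium→Y; Heavy→Z.
The unique mutual best reply is (Heavy, Z), giving (4, 8).
Echo earns 10 sequentially versus 8 at the Nash outcome: better off.

better off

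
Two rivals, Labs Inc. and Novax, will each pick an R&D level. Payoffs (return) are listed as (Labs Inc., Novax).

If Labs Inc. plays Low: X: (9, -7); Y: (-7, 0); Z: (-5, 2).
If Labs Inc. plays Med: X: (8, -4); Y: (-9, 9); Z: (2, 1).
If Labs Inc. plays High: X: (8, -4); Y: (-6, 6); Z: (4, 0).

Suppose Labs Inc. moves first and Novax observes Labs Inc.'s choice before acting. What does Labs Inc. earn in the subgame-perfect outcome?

Novax best-responds to each possible Labs Inc. move:
- Low: BR = Z, leader payoff -5.
- Med: BR = Y, leader payoff -9.
- High: BR = Y, leader payoff -6.
Maximizing over -5, -9, -6, Labs Inc. chooses Low. Subgame-perfect outcome: (Low, Z) with payoffs (-5, 2).

-5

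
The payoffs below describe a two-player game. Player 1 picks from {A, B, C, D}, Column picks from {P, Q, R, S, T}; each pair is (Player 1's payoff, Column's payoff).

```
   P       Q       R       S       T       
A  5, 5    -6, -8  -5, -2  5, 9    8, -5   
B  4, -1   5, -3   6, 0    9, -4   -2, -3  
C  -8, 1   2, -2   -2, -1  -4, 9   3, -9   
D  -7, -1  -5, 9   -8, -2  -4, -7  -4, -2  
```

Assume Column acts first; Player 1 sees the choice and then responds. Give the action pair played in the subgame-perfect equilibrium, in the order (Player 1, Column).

Work backward from Player 1's decision.
- P: Player 1 compares 5, 4, -8, -7 and picks A; Column would get 5.
- Q: Player 1 compares -6, 5, 2, -5 and picks B; Column would get -3.
- R: Player 1 compares -5, 6, -2, -8 and picks B; Column would get 0.
- S: Player 1 compares 5, 9, -4, -4 and picks B; Column would get -4.
- T: Player 1 compares 8, -2, 3, -4 and picks A; Column would get -5.
Among 5, -3, 0, -4, -5, the best is 5 at P. Subgame-perfect outcome: (A, P) with payoffs (5, 5).

(A, P)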